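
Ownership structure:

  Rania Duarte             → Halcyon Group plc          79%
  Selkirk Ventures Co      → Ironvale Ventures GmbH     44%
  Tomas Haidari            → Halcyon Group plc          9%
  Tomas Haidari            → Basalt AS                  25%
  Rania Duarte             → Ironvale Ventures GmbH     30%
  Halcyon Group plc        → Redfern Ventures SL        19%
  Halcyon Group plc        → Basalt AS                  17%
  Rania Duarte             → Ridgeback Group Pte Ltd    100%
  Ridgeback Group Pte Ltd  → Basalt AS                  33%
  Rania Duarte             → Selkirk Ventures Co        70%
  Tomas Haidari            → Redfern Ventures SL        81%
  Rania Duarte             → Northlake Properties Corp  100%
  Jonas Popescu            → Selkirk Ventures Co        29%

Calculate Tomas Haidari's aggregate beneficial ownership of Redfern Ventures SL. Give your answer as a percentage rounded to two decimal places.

82.71%

Tomas reaches Redfern along 2 paths.
Direct stake: 81% = 81%.
Via Halcyon: 9% × 19% = 1.71%.
Total: 81% + 1.71% = 82.71%.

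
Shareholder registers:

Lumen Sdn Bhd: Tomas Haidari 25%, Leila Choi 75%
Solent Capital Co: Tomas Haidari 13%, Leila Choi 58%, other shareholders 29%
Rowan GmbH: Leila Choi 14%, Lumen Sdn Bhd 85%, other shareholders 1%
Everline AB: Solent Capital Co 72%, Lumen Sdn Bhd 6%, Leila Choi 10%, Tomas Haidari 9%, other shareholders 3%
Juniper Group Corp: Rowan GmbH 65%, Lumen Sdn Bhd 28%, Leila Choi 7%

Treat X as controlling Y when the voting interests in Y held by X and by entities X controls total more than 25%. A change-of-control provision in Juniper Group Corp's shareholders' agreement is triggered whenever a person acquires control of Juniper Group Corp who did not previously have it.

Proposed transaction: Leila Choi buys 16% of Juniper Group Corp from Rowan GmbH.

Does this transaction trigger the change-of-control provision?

The purchase adds only to Leila's holdings (Rowan's stake shrinks), so Leila is the only person who could newly come to control Juniper.
Leila holds 75% of Lumen, so Leila controls Lumen.
Leila and Lumen together hold 14% + 85% = 99% of Rowan, so Leila controls Rowan.
Rowan and Lumen and Leila together hold 65% + 28% + 7% = 100% of Juniper, so Leila controls Juniper.
So Leila already controls Juniper before the transaction.
After the purchase, Leila's direct stake in Juniper rises to 7% + 16% = 23%, and Rowan's stake falls to 49%.
Leila controlled Juniper already, so this is not a new person acquiring control; every other person's position is unchanged or reduced.
No new person acquires control, so the clause is not triggered.

No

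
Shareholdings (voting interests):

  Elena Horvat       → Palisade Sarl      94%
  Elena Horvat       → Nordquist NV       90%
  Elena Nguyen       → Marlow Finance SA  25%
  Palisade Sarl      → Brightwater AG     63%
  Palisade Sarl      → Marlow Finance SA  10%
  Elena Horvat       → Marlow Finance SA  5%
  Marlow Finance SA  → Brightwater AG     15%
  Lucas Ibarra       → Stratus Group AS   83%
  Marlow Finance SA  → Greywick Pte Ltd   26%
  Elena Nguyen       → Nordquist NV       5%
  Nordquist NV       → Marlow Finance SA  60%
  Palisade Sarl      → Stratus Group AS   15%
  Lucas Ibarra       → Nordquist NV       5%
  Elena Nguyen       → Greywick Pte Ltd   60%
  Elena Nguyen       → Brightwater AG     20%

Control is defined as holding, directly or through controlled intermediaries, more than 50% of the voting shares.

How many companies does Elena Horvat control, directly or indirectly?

4

Elena Horvat holds 90% of Nordquist, so Elena Horvat controls Nordquist.
Elena Horvat holds 94% of Palisade, so Elena Horvat controls Palisade.
Palisade and Nordquist and Elena Horvat together hold 10% + 60% + 5% = 75% of Marlow, so Elena Horvat controls Marlow.
Palisade and Marlow together hold 63% + 15% = 78% of Brightwater, so Elena Horvat controls Brightwater.
No other company's threshold is met.
Elena Horvat controls 4 companies.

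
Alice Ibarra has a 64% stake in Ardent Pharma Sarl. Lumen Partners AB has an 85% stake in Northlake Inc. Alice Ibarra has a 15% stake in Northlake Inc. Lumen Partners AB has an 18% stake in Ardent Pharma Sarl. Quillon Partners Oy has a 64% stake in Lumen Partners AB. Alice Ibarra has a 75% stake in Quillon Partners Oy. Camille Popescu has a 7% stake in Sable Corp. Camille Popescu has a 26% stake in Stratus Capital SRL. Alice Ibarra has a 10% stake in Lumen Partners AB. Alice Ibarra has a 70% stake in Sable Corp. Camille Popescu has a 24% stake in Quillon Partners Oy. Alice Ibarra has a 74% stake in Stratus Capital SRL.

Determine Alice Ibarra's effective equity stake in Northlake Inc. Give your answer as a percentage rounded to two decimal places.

Alice reaches Northlake along 3 paths.
Via Lumen: 10% × 85% = 8.5%.
Via Quillon → Lumen: 75% × 64% × 85% = 40.8%.
Direct stake: 15% = 15%.
Total: 8.5% + 40.8% + 15% = 64.3%.
Rounded: 64.30%.

64.30%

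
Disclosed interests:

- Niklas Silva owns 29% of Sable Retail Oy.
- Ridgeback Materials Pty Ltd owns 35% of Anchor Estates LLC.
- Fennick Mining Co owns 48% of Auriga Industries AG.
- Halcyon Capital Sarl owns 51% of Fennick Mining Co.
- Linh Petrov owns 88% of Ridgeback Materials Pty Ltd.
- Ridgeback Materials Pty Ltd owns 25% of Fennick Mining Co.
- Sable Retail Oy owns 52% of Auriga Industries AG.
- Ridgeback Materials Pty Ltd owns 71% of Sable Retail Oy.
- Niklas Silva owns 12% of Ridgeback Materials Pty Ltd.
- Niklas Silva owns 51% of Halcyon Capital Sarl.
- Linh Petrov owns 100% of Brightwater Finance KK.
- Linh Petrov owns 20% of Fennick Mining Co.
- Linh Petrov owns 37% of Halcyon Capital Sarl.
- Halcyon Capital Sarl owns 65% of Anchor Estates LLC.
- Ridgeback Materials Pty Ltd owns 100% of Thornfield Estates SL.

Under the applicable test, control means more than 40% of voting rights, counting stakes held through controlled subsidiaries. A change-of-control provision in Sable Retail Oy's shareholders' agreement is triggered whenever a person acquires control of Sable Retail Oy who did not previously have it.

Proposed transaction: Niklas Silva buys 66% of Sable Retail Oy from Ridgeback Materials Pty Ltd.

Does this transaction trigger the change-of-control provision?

The purchase adds only to Niklas's holdings (Ridgeback's stake shrinks), so Niklas is the only person who could newly come to control Sable.
Niklas holds 51% of Halcyon, so Niklas controls Halcyon.
Halcyon holds 65% of Anchor, so Niklas controls Anchor.
Halcyon holds 51% of Fennick, so Niklas controls Fennick.
Fennick holds 48% of Auriga, so Niklas controls Auriga.
In Sable, Niklas's side holds only 29%, not > 40%.
So before the transaction, Niklas does not control Sable.
After the purchase, Niklas's direct stake in Sable rises to 29% + 66% = 95%, and Ridgeback's stake falls to 5%.
Niklas holds 95% of Sable, so Niklas controls Sable.
Niklas did not control Sable before and does after, so the clause is triggered.

Yes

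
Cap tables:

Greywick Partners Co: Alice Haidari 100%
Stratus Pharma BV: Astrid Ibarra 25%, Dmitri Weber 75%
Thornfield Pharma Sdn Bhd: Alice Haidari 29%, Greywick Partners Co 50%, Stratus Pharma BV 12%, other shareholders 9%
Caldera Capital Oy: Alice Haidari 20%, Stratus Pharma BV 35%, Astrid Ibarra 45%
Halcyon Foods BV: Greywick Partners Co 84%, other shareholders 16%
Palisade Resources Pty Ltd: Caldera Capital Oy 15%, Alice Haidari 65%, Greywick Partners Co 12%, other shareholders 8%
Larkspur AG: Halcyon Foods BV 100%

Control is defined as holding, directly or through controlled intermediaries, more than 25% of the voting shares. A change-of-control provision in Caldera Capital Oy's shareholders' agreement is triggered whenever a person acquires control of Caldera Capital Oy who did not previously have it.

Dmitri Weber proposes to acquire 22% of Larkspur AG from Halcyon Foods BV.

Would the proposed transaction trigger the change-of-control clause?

No

The purchase adds only to Dmitri's holdings (Halcyon's stake shrinks), so Dmitri is the only person who could newly come to control Caldera.
Dmitri holds 75% of Stratus, so Dmitri controls Stratus.
Stratus holds 35% of Caldera, so Dmitri controls Caldera.
So Dmitri already controls Caldera before the transaction.
After the purchase, Dmitri holds 22% of Larkspur directly, and Halcyon's stake falls to 78%.
Dmitri controlled Caldera already, so this is not a new person acquiring control; every other person's position is unchanged or reduced.
No new person acquires control, so the clause is not triggered.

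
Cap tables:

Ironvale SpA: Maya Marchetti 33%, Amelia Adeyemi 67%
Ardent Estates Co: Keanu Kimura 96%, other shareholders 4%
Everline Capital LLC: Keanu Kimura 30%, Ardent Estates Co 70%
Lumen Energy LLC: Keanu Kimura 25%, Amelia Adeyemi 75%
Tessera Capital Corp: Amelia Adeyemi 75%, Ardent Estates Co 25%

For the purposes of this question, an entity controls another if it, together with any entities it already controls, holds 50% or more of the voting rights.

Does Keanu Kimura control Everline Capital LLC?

Keanu holds 96% of Ardent, so Keanu controls Ardent.
Keanu and Ardent together hold 30% + 70% = 100% of Everline, so Keanu controls Everline.

Yes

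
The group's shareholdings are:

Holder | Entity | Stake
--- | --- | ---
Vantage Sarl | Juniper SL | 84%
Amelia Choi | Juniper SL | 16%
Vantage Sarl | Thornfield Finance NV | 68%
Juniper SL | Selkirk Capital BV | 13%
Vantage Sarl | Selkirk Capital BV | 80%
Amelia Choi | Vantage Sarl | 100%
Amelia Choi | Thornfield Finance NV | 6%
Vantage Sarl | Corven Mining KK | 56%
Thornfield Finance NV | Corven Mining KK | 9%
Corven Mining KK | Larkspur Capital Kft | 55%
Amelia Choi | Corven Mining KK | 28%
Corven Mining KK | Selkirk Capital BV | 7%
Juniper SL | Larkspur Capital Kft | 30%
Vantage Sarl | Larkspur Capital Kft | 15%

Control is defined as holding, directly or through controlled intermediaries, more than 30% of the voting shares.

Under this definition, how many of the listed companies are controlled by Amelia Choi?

6

Amelia holds 100% of Vantage, so Amelia controls Vantage.
Vantage and Amelia together hold 68% + 6% = 74% of Thornfield, so Amelia controls Thornfield.
Vantage and Amelia together hold 84% + 16% = 100% of Juniper, so Amelia controls Juniper.
Vantage and Amelia and Thornfield together hold 56% + 28% + 9% = 93% of Corven, so Amelia controls Corven.
Vantage and Corven and Juniper together hold 80% + 7% + 13% = 100% of Selkirk, so Amelia controls Selkirk.
Juniper and Vantage and Corven together hold 30% + 15% + 55% = 100% of Larkspur, so Amelia controls Larkspur.
Amelia controls 6 companies.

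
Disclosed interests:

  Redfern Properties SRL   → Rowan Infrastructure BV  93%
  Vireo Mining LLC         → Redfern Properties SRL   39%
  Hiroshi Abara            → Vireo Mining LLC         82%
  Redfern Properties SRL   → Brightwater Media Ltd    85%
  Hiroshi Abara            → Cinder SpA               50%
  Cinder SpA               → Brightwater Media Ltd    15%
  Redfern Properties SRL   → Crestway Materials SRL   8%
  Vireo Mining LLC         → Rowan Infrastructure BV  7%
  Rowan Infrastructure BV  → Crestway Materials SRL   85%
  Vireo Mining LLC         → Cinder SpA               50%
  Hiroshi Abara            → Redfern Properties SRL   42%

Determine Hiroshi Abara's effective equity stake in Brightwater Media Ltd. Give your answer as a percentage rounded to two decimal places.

76.53%

Hiroshi reaches Brightwater along 4 paths.
Via Cinder: 50% × 15% = 7.5%.
Via Vireo → Cinder: 82% × 50% × 15% = 6.15%.
Via Redfern: 42% × 85% = 35.7%.
Via Vireo → Redfern: 82% × 39% × 85% = 27.183%.
Total: 7.5% + 6.15% + 35.7% + 27.183% = 76.533%.
Rounded: 76.53%.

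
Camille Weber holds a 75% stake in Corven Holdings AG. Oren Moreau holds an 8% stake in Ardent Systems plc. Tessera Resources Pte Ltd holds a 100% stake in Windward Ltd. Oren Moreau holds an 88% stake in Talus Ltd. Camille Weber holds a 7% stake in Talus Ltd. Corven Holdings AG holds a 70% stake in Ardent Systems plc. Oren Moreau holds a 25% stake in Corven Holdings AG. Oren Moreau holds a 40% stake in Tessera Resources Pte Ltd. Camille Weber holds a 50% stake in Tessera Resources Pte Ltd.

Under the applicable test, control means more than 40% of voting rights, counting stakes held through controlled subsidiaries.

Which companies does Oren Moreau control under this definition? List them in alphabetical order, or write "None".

Oren holds 88% of Talus, so Oren controls Talus.
No other company's threshold is met.

Talus Ltd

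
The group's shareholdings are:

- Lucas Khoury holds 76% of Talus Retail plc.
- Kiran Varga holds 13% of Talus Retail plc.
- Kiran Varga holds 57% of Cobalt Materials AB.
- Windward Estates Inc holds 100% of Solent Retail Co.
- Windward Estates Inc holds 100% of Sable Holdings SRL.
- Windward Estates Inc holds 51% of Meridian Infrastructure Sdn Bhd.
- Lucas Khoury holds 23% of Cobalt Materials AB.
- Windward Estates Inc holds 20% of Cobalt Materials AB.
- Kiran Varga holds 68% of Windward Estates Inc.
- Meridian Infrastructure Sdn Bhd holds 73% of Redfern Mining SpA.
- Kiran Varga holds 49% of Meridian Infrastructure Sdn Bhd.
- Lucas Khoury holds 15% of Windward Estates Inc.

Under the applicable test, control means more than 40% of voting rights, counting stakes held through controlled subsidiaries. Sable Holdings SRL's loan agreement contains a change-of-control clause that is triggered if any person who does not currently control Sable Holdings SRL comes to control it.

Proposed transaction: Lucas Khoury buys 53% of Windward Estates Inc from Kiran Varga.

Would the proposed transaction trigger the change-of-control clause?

The purchase adds only to Lucas's holdings (Kiran's stake shrinks), so Lucas is the only person who could newly come to control Sable.
Lucas holds 76% of Talus, so Lucas controls Talus.
Neither Lucas nor any entity Lucas controls holds any voting interest in Sable.
So before the transaction, Lucas does not control Sable.
After the purchase, Lucas's direct stake in Windward rises to 15% + 53% = 68%, and Kiran's stake falls to 15%.
Lucas holds 68% of Windward, so Lucas controls Windward.
Windward holds 100% of Sable, so Lucas controls Sable.
Lucas did not control Sable before and does after, so the clause is triggered.

Yes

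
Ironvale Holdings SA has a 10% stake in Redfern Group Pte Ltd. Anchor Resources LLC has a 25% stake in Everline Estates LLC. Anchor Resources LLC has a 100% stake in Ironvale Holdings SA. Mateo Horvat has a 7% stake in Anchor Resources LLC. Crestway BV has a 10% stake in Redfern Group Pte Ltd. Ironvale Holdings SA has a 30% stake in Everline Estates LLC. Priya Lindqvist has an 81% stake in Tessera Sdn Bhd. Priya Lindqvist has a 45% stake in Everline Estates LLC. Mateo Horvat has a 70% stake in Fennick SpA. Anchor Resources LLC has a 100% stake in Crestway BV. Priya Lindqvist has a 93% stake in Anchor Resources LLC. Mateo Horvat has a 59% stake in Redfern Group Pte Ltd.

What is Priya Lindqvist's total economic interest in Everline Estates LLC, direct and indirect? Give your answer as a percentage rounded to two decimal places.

Priya reaches Everline along 3 paths.
Direct stake: 45% = 45%.
Via Anchor: 93% × 25% = 23.25%.
Via Anchor → Ironvale: 93% × 100% × 30% = 27.9%.
Total: 45% + 23.25% + 27.9% = 96.15%.

96.15%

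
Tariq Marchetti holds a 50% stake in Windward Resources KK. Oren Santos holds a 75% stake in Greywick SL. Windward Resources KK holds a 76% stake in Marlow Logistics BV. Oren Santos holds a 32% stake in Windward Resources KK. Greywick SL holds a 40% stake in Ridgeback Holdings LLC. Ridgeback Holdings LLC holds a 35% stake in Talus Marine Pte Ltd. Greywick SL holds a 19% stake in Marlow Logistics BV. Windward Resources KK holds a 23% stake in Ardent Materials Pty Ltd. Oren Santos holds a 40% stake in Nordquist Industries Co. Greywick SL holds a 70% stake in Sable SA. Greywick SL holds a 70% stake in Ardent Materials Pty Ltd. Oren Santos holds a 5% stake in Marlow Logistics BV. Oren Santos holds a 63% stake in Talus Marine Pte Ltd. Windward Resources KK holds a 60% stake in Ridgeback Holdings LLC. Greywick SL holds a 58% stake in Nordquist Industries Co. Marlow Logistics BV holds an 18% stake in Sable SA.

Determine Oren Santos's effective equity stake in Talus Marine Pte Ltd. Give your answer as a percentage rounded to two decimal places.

Oren reaches Talus along 3 paths.
Via Windward → Ridgeback: 32% × 60% × 35% = 6.72%.
Via Greywick → Ridgeback: 75% × 40% × 35% = 10.5%.
Direct stake: 63% = 63%.
Total: 6.72% + 10.5% + 63% = 80.22%.

80.22%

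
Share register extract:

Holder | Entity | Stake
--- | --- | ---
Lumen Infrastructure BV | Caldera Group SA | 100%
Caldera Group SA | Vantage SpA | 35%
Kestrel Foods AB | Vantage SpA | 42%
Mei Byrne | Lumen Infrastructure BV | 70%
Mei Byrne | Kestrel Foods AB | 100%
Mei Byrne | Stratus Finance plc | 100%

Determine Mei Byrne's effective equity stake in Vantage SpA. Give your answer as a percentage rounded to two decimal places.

66.50%

Mei reaches Vantage along 2 paths.
Via Lumen → Caldera: 70% × 100% × 35% = 24.5%.
Via Kestrel: 100% × 42% = 42%.
Total: 24.5% + 42% = 66.5%.
Rounded: 66.50%.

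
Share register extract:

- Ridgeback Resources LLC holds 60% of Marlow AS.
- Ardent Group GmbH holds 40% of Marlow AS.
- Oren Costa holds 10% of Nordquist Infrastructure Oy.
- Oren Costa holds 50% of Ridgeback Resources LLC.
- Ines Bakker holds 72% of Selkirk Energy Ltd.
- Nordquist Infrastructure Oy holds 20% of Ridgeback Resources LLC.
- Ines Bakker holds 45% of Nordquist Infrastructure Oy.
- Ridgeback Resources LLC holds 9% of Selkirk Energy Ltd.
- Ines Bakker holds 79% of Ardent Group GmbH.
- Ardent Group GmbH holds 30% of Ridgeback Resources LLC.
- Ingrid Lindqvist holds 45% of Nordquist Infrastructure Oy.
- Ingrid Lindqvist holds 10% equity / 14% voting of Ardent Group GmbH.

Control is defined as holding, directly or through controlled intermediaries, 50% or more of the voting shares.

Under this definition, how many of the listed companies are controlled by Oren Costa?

2

Oren holds 50% of Ridgeback, so Oren controls Ridgeback.
Ridgeback holds 60% of Marlow, so Oren controls Marlow.
No other company's threshold is met.
Oren controls 2 companies.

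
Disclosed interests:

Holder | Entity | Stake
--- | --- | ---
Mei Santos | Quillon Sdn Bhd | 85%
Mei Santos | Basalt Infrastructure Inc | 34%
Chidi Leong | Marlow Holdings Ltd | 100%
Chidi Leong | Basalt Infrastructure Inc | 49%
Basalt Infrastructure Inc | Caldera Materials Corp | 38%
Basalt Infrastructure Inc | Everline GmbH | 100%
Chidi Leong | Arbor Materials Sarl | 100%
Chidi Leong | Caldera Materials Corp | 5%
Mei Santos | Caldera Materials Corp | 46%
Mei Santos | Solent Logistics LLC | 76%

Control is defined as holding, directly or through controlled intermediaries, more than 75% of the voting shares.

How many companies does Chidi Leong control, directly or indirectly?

Chidi holds 100% of Marlow, so Chidi controls Marlow.
Chidi holds 100% of Arbor, so Chidi controls Arbor.
No other company's threshold is met.
Chidi controls 2 companies.

2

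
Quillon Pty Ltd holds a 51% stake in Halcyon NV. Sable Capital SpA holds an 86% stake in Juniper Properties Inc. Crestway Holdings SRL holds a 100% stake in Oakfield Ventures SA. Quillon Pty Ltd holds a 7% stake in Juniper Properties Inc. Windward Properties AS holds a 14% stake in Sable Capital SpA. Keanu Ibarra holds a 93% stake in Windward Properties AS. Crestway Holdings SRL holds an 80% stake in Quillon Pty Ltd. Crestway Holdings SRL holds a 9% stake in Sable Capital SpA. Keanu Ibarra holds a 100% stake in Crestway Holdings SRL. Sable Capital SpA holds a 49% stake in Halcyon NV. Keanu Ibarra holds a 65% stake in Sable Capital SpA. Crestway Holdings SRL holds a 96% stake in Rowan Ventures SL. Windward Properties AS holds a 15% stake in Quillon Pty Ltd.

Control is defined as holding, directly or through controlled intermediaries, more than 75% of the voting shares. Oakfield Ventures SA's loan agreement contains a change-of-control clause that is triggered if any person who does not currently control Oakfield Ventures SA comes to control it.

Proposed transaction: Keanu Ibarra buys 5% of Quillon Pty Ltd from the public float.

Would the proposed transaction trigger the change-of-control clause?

No

The purchase changes only Keanu's holdings, so Keanu is the only person who could newly come to control Oakfield.
Keanu holds 100% of Crestway, so Keanu controls Crestway.
Crestway holds 100% of Oakfield, so Keanu controls Oakfield.
So Keanu already controls Oakfield before the transaction.
After the purchase, Keanu holds 5% of Quillon directly.
Keanu controlled Oakfield already, so this is not a new person acquiring control; every other person's position is unchanged or reduced.
No new person acquires control, so the clause is not triggered.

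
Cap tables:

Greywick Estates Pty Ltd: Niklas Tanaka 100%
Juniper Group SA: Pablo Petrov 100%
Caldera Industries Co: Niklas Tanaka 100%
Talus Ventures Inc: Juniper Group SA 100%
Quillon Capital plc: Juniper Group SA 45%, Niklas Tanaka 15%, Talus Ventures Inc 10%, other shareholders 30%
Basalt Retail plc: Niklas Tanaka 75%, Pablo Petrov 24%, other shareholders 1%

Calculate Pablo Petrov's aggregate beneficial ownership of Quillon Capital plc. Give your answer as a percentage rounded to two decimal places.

55.00%

Pablo reaches Quillon along 2 paths.
Via Juniper: 100% × 45% = 45%.
Via Juniper → Talus: 100% × 100% × 10% = 10%.
Total: 45% + 10% = 55%.
Rounded: 55.00%.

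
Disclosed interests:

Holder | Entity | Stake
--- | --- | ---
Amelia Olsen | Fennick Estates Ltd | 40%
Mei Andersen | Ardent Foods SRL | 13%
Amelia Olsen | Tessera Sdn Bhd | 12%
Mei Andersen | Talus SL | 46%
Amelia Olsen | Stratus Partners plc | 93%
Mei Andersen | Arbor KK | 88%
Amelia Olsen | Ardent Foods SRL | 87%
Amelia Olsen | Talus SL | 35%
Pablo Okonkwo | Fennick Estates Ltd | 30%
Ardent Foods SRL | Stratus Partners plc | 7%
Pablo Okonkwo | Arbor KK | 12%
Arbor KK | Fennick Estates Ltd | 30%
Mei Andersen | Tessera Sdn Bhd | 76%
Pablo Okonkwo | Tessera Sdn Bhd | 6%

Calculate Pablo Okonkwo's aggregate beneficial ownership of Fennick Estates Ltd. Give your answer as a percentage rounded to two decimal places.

33.60%

Pablo reaches Fennick along 2 paths.
Direct stake: 30% = 30%.
Via Arbor: 12% × 30% = 3.6%.
Total: 30% + 3.6% = 33.6%.
Rounded: 33.60%.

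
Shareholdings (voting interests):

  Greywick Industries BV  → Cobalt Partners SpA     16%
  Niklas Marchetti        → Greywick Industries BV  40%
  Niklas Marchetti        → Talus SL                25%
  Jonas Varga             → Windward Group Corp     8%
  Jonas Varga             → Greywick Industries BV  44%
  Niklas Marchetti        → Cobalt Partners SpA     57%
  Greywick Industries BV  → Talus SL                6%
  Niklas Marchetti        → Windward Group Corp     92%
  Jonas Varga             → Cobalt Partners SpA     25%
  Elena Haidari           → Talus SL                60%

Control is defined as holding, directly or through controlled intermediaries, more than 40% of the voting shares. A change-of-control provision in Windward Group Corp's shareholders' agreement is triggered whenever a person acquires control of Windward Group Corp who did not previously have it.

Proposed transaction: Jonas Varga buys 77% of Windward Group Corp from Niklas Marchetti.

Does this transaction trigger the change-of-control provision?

The purchase adds only to Jonas's holdings (Niklas's stake shrinks), so Jonas is the only person who could newly come to control Windward.
Jonas holds 44% of Greywick, so Jonas controls Greywick.
Greywick and Jonas together hold 16% + 25% = 41% of Cobalt, so Jonas controls Cobalt.
In Windward, Jonas's side holds only 8%, not > 40%.
So before the transaction, Jonas does not control Windward.
After the purchase, Jonas's direct stake in Windward rises to 8% + 77% = 85%, and Niklas's stake falls to 15%.
Jonas holds 85% of Windward, so Jonas controls Windward.
Jonas did not control Windward before and does after, so the clause is triggered.

Yes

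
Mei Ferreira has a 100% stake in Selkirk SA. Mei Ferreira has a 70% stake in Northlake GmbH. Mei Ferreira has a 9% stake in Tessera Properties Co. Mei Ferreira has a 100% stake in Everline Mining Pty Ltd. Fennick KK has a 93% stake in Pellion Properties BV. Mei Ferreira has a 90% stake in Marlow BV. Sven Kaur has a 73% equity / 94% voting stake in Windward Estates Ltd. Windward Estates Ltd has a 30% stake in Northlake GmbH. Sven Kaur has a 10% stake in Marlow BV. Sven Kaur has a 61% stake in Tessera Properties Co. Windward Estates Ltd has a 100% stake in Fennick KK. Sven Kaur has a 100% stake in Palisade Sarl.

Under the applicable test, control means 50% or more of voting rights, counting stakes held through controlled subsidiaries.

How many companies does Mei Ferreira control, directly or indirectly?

4

Mei holds 90% of Marlow, so Mei controls Marlow.
Mei holds 70% of Northlake, so Mei controls Northlake.
Mei holds 100% of Selkirk, so Mei controls Selkirk.
Mei holds 100% of Everline, so Mei controls Everline.
No other company's threshold is met.
Mei controls 4 companies.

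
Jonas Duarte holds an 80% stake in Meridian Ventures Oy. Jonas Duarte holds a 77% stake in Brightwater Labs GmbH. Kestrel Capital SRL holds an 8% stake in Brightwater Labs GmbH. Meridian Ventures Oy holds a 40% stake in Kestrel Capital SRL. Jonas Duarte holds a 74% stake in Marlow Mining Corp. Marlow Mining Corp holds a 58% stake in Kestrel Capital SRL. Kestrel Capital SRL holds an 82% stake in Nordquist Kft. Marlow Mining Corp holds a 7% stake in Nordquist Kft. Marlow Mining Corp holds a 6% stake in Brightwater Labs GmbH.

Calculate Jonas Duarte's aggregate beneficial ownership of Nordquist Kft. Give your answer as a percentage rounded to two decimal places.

66.61%

Jonas reaches Nordquist along 3 paths.
Via Marlow → Kestrel: 74% × 58% × 82% = 35.1944%.
Via Meridian → Kestrel: 80% × 40% × 82% = 26.24%.
Via Marlow: 74% × 7% = 5.18%.
Total: 35.1944% + 26.24% + 5.18% = 66.6144%.
Rounded: 66.61%.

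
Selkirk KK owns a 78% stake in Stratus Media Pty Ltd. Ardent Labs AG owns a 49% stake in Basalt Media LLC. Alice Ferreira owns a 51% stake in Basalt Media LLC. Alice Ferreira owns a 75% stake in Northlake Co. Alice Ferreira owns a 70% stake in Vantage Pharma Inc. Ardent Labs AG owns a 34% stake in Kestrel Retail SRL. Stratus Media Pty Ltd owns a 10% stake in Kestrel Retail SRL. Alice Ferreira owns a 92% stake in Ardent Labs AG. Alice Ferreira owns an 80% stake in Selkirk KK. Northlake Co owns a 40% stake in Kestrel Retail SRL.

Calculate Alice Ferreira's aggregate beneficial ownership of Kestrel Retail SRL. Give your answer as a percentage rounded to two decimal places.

67.52%

Alice reaches Kestrel along 3 paths.
Via Selkirk → Stratus: 80% × 78% × 10% = 6.24%.
Via Ardent: 92% × 34% = 31.28%.
Via Northlake: 75% × 40% = 30%.
Total: 6.24% + 31.28% + 30% = 67.52%.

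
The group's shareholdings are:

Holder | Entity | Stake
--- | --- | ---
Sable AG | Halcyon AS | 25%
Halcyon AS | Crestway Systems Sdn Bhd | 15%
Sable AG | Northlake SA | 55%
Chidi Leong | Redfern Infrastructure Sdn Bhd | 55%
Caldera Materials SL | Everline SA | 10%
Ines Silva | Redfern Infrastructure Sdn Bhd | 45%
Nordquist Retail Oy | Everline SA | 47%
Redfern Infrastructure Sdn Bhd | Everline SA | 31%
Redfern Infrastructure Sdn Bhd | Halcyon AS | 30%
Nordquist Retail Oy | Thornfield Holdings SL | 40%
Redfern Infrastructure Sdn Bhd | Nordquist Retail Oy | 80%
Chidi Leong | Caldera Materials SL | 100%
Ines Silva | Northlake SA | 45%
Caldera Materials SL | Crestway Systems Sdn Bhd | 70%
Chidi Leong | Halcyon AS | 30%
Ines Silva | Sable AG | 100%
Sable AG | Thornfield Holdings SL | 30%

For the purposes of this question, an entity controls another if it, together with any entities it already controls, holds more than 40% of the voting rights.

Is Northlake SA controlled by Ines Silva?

Yes

Ines holds 100% of Sable, so Ines controls Sable.
Ines and Sable together hold 45% + 55% = 100% of Northlake, so Ines controls Northlake.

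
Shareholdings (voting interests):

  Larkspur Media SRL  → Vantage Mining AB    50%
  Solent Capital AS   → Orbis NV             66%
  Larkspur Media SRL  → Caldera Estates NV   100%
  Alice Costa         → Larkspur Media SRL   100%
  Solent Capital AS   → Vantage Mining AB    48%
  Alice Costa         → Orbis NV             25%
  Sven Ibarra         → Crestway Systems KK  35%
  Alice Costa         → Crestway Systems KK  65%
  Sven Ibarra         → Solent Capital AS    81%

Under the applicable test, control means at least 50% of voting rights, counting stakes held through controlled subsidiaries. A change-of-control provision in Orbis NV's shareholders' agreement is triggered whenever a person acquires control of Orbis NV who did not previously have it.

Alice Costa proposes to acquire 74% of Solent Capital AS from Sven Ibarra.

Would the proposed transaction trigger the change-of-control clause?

The purchase adds only to Alice's holdings (Sven's stake shrinks), so Alice is the only person who could newly come to control Orbis.
Alice holds 100% of Larkspur, so Alice controls Larkspur.
Larkspur holds 50% of Vantage, so Alice controls Vantage.
Alice holds 65% of Crestway, so Alice controls Crestway.
Larkspur holds 100% of Caldera, so Alice controls Caldera.
In Orbis, Alice's side holds only 25%, not ≥ 50%.
So before the transaction, Alice does not control Orbis.
After the purchase, Alice holds 74% of Solent directly, and Sven's stake falls to 7%.
Alice holds 74% of Solent, so Alice controls Solent.
Alice and Solent together hold 25% + 66% = 91% of Orbis, so Alice controls Orbis.
Alice did not control Orbis before and does after, so the clause is triggered.

Yes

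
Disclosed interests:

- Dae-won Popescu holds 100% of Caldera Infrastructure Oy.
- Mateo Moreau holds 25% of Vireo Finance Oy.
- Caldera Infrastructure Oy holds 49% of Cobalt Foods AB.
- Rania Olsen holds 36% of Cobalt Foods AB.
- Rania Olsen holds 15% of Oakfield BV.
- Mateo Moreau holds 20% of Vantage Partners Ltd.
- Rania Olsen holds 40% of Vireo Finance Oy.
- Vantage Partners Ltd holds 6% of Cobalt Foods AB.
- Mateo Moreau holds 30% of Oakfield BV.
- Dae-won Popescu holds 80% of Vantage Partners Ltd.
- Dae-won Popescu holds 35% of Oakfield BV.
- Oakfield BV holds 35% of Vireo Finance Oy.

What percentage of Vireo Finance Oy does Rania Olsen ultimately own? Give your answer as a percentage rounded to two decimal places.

45.25%

Rania reaches Vireo along 2 paths.
Direct stake: 40% = 40%.
Via Oakfield: 15% × 35% = 5.25%.
Total: 40% + 5.25% = 45.25%.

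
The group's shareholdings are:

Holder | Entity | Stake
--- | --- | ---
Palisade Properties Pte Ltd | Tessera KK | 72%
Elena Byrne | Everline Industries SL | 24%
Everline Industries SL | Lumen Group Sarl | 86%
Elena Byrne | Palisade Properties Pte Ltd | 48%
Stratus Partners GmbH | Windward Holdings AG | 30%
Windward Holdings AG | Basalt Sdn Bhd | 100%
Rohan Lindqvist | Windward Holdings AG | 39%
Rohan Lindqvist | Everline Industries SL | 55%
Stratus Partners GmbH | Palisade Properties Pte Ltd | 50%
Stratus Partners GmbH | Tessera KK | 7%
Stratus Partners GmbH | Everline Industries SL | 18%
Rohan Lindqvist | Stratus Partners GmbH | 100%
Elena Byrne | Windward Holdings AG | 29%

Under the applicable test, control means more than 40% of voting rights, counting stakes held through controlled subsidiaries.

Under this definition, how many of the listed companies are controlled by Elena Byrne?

Elena holds 48% of Palisade, so Elena controls Palisade.
Palisade holds 72% of Tessera, so Elena controls Tessera.
No other company's threshold is met.
Elena controls 2 companies.

2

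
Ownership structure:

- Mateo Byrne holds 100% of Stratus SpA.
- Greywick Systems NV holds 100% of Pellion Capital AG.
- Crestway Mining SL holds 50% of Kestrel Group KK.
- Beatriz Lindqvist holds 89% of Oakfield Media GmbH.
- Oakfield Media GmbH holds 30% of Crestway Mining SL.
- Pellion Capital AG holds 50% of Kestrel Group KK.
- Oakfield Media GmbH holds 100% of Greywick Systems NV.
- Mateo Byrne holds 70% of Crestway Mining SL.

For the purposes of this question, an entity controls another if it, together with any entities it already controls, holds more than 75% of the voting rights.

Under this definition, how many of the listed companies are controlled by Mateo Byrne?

Mateo holds 100% of Stratus, so Mateo controls Stratus.
No other company's threshold is met.
Mateo controls 1 company.

1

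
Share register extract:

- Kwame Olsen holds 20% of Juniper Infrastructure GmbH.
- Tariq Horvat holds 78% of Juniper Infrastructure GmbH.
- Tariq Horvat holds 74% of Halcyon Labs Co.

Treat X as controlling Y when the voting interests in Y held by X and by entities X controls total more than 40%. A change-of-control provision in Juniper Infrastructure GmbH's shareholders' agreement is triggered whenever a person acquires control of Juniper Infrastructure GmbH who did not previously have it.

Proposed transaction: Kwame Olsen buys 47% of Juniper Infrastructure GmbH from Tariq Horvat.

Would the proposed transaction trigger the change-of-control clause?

Yes

The purchase adds only to Kwame's holdings (Tariq's stake shrinks), so Kwame is the only person who could newly come to control Juniper.
Kwame's largest direct stake is 20% in Juniper, which does not meet the threshold, so Kwame controls no company.
In Juniper, Kwame's side holds only 20%, not > 40%.
So before the transaction, Kwame does not control Juniper.
After the purchase, Kwame's direct stake in Juniper rises to 20% + 47% = 67%, and Tariq's stake falls to 31%.
Kwame holds 67% of Juniper, so Kwame controls Juniper.
Kwame did not control Juniper before and does after, so the clause is triggered.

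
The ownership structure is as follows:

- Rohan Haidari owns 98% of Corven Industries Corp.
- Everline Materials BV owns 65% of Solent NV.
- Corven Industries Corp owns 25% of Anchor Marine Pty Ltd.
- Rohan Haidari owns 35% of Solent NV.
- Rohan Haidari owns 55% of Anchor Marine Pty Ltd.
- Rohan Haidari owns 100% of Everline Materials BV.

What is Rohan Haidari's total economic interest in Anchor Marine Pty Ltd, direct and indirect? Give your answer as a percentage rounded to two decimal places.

79.50%

Rohan reaches Anchor along 2 paths.
Via Corven: 98% × 25% = 24.5%.
Direct stake: 55% = 55%.
Total: 24.5% + 55% = 79.5%.
Rounded: 79.50%.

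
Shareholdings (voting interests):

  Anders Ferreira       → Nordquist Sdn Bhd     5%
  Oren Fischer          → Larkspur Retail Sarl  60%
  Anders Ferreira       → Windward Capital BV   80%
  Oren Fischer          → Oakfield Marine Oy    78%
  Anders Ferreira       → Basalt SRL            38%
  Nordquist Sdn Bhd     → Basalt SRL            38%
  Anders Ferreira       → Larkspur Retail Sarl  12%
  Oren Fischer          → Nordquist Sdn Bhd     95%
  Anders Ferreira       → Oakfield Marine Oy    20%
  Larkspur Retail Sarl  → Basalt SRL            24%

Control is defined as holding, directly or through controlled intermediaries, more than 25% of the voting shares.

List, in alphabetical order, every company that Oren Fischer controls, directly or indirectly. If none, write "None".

Oren holds 95% of Nordquist, so Oren controls Nordquist.
Oren holds 60% of Larkspur, so Oren controls Larkspur.
Oren holds 78% of Oakfield, so Oren controls Oakfield.
Larkspur and Nordquist together hold 24% + 38% = 62% of Basalt, so Oren controls Basalt.
No other company's threshold is met.

Basalt SRL, Larkspur Retail Sarl, Nordquist Sdn Bhd, Oakfield Marine Oy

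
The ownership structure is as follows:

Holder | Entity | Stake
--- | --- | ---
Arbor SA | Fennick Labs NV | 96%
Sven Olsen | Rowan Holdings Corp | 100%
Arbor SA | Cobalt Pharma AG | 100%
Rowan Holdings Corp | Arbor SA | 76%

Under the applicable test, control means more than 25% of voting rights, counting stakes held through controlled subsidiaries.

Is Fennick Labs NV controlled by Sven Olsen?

Sven holds 100% of Rowan, so Sven controls Rowan.
Rowan holds 76% of Arbor, so Sven controls Arbor.
Arbor holds 96% of Fennick, so Sven controls Fennick.

Yes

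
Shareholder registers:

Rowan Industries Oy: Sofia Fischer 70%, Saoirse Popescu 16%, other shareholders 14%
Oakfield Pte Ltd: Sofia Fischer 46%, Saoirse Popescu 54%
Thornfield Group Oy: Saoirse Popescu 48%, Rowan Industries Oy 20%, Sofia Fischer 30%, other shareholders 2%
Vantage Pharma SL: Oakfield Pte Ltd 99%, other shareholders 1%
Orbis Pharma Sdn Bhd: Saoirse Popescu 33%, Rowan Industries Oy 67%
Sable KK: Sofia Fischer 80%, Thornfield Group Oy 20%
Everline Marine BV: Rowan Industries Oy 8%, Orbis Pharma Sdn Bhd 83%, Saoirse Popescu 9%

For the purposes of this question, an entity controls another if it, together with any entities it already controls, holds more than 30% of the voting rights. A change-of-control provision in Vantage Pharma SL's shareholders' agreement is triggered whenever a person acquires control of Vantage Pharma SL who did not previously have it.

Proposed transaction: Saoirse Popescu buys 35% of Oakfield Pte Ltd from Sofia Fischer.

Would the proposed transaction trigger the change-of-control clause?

No

The purchase adds only to Saoirse's holdings (Sofia's stake shrinks), so Saoirse is the only person who could newly come to control Vantage.
Saoirse holds 54% of Oakfield, so Saoirse controls Oakfield.
Oakfield holds 99% of Vantage, so Saoirse controls Vantage.
So Saoirse already controls Vantage before the transaction.
After the purchase, Saoirse's direct stake in Oakfield rises to 54% + 35% = 89%, and Sofia's stake falls to 11%.
Saoirse controlled Vantage already, so this is not a new person acquiring control; every other person's position is unchanged or reduced.
No new person acquires control, so the clause is not triggered.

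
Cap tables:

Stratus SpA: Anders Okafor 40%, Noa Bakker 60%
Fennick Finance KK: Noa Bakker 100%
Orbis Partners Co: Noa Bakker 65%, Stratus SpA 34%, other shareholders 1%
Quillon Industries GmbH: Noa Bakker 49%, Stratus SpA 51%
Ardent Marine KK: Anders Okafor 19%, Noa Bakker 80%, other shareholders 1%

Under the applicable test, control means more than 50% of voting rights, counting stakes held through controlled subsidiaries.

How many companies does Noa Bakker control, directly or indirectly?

Noa holds 60% of Stratus, so Noa controls Stratus.
Noa holds 100% of Fennick, so Noa controls Fennick.
Noa and Stratus together hold 65% + 34% = 99% of Orbis, so Noa controls Orbis.
Noa and Stratus together hold 49% + 51% = 100% of Quillon, so Noa controls Quillon.
Noa holds 80% of Ardent, so Noa controls Ardent.
Noa controls 5 companies.

5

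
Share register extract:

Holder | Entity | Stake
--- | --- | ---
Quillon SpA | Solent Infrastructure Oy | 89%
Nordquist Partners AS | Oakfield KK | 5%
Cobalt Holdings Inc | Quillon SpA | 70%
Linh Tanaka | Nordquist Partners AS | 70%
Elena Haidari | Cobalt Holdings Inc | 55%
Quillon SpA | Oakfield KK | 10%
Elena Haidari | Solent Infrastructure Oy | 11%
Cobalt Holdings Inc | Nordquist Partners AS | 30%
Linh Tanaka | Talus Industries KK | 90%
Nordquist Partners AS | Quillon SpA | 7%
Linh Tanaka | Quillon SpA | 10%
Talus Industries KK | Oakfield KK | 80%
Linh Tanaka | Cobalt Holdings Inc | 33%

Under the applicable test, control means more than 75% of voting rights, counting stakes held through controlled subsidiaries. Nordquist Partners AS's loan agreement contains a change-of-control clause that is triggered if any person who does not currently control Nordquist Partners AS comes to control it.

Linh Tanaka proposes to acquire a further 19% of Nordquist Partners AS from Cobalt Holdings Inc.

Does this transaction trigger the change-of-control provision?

The purchase adds only to Linh's holdings (Cobalt's stake shrinks), so Linh is the only person who could newly come to control Nordquist.
Linh holds 90% of Talus, so Linh controls Talus.
Talus holds 80% of Oakfield, so Linh controls Oakfield.
In Nordquist, Linh's side holds only 70%, not > 75%.
So before the transaction, Linh does not control Nordquist.
After the purchase, Linh's direct stake in Nordquist rises to 70% + 19% = 89%, and Cobalt's stake falls to 11%.
Linh holds 89% of Nordquist, so Linh controls Nordquist.
Linh did not control Nordquist before and does after, so the clause is triggered.

Yes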